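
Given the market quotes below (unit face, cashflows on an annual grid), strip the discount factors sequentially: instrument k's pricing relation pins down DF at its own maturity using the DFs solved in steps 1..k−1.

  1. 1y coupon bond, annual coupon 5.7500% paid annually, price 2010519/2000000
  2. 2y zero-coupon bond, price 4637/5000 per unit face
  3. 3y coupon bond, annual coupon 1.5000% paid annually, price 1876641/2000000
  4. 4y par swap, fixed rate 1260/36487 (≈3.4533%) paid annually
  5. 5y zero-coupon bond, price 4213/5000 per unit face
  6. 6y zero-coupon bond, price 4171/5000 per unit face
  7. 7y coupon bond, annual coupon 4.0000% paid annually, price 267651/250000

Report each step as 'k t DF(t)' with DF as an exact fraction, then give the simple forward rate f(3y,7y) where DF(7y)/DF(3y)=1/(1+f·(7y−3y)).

1 1 4753/5000
2 2 4637/5000
3 3 8967/10000
4 4 437/500
5 5 4213/5000
6 6 4171/5000
7 7 4123/5000
f(3y,7y) = ((8967/10000)/(4123/5000) − 1)/(4) = 103/4712 ≈ 2.1859%

step 1 [1y] bond c/1=23/400: DF=(2010519/2000000 − 23/400·(0))/(1+23/400) = 4753/5000 ≈ 0.950600
step 2 [2y] zero: DF = P = 4637/5000 ≈ 0.927400
step 3 [3y] bond c/1=3/200: DF=(1876641/2000000 − 3/200·(0.950600+0.927400))/(1+3/200) = 8967/10000 ≈ 0.896700
step 4 [4y] swap r/1=1260/36487: DF=(1 − 1260/36487·(0.950600+0.927400+0.896700))/(1+1260/36487) = 437/500 ≈ 0.874000
step 5 [5y] zero: DF = P = 4213/5000 ≈ 0.842600
step 6 [6y] zero: DF = P = 4171/5000 ≈ 0.834200
step 7 [7y] bond c/1=1/25: DF=(267651/250000 − 1/25·(0.950600+0.927400+0.896700+0.874000+0.842600+0.834200))/(1+1/25) = 4123/5000 ≈ 0.824600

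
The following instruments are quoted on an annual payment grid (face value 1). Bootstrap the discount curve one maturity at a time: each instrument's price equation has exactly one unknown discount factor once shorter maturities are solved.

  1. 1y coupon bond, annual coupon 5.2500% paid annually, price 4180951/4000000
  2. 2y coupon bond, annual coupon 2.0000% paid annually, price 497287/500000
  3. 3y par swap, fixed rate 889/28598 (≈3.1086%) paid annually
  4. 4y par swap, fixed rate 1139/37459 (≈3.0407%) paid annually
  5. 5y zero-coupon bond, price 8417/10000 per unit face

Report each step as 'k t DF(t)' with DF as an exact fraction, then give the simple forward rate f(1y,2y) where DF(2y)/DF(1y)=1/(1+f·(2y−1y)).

step 1 [1y] bond c/1=21/400: DF=(4180951/4000000 − 21/400·(0))/(1+21/400) = 9931/10000 ≈ 0.993100
step 2 [2y] bond c/1=1/50: DF=(497287/500000 − 1/50·(0.993100))/(1+1/50) = 2389/2500 ≈ 0.955600
step 3 [3y] swap r/1=889/28598: DF=(1 − 889/28598·(0.993100+0.955600))/(1+889/28598) = 9111/10000 ≈ 0.911100
step 4 [4y] swap r/1=1139/37459: DF=(1 − 1139/37459·(0.993100+0.955600+0.911100))/(1+1139/37459) = 8861/10000 ≈ 0.886100
step 5 [5y] zero: DF = P = 8417/10000 ≈ 0.841700

1 1 9931/10000
2 2 2389/2500
3 3 9111/10000
4 4 8861/10000
5 5 8417/10000
f(1y,2y) = ((9931/10000)/(2389/2500) − 1)/(1) = 375/9556 ≈ 3.9242%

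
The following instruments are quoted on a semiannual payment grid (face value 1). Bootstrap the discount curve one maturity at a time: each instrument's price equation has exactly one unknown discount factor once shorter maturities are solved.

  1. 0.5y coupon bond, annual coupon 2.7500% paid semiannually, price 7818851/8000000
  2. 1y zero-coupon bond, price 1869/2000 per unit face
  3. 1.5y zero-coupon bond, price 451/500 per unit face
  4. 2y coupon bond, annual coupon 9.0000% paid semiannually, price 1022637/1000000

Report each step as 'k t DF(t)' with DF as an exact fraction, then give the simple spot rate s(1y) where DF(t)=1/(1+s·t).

step 1 [0.5y] bond c/2=11/800: DF=(7818851/8000000 − 11/800·(0))/(1+11/800) = 9641/10000 ≈ 0.964100
step 2 [1y] zero: DF = P = 1869/2000 ≈ 0.934500
step 3 [1.5y] zero: DF = P = 451/500 ≈ 0.902000
step 4 [2y] bond c/2=9/200: DF=(1022637/1000000 − 9/200·(0.964100+0.934500+0.902000))/(1+9/200) = 429/500 ≈ 0.858000

1 1/2 9641/10000
2 1 1869/2000
3 3/2 451/500
4 2 429/500
s(1y) = (1/(1869/2000) − 1)/(1) = 131/1869 ≈ 7.0091%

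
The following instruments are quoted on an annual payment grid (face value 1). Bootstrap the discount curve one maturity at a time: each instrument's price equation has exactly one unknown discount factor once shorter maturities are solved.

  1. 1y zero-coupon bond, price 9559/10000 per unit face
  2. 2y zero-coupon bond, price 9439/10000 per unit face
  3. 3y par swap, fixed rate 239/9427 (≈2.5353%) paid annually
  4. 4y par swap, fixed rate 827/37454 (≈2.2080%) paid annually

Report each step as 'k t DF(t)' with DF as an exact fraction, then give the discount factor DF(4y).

step 1 [1y] zero: DF = P = 9559/10000 ≈ 0.955900
step 2 [2y] zero: DF = P = 9439/10000 ≈ 0.943900
step 3 [3y] swap r/1=239/9427: DF=(1 − 239/9427·(0.955900+0.943900))/(1+239/9427) = 9283/10000 ≈ 0.928300
step 4 [4y] swap r/1=827/37454: DF=(1 − 827/37454·(0.955900+0.943900+0.928300))/(1+827/37454) = 9173/10000 ≈ 0.917300

1 1 9559/10000
2 2 9439/10000
3 3 9283/10000
4 4 9173/10000
DF(4y) = 9173/10000 ≈ 0.917300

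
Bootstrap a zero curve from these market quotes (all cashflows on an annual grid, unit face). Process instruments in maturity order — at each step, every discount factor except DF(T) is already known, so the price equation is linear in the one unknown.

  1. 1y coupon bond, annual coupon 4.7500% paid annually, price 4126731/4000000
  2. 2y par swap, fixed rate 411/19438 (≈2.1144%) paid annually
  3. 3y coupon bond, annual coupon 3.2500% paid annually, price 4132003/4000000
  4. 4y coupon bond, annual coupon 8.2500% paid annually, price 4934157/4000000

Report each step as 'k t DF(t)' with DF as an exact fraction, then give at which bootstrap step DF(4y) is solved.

1 1 9849/10000
2 2 9589/10000
3 3 9393/10000
4 4 4599/5000
DF(4y) is solved at step 4

step 1 [1y] bond c/1=19/400: DF=(4126731/4000000 − 19/400·(0))/(1+19/400) = 9849/10000 ≈ 0.984900
step 2 [2y] swap r/1=411/19438: DF=(1 − 411/19438·(0.984900))/(1+411/19438) = 9589/10000 ≈ 0.958900
step 3 [3y] bond c/1=13/400: DF=(4132003/4000000 − 13/400·(0.984900+0.958900))/(1+13/400) = 9393/10000 ≈ 0.939300
step 4 [4y] bond c/1=33/400: DF=(4934157/4000000 − 33/400·(0.984900+0.958900+0.939300))/(1+33/400) = 4599/5000 ≈ 0.919800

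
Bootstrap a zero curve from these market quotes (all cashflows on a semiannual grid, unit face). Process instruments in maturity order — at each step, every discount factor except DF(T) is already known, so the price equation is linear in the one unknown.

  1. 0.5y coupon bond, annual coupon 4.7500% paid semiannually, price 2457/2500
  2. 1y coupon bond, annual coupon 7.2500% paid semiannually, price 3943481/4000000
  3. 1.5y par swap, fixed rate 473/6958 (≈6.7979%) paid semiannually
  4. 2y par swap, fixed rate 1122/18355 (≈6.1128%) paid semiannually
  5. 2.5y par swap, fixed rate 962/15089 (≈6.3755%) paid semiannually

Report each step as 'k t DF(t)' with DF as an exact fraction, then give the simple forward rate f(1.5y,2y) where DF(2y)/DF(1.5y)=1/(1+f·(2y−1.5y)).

1 1/2 24/25
2 1 4589/5000
3 3/2 4527/5000
4 2 4439/5000
5 5/2 8557/10000
f(1.5y,2y) = ((4527/5000)/(4439/5000) − 1)/(1/2) = 176/4439 ≈ 3.9649%

step 1 [0.5y] bond c/2=19/800: DF=(2457/2500 − 19/800·(0))/(1+19/800) = 24/25 ≈ 0.960000
step 2 [1y] bond c/2=29/800: DF=(3943481/4000000 − 29/800·(0.960000))/(1+29/800) = 4589/5000 ≈ 0.917800
step 3 [1.5y] swap r/2=473/13916: DF=(1 − 473/13916·(0.960000+0.917800))/(1+473/13916) = 4527/5000 ≈ 0.905400
step 4 [2y] swap r/2=561/18355: DF=(1 − 561/18355·(0.960000+0.917800+0.905400))/(1+561/18355) = 4439/5000 ≈ 0.887800
step 5 [2.5y] swap r/2=481/15089: DF=(1 − 481/15089·(0.960000+0.917800+0.905400+0.887800))/(1+481/15089) = 8557/10000 ≈ 0.855700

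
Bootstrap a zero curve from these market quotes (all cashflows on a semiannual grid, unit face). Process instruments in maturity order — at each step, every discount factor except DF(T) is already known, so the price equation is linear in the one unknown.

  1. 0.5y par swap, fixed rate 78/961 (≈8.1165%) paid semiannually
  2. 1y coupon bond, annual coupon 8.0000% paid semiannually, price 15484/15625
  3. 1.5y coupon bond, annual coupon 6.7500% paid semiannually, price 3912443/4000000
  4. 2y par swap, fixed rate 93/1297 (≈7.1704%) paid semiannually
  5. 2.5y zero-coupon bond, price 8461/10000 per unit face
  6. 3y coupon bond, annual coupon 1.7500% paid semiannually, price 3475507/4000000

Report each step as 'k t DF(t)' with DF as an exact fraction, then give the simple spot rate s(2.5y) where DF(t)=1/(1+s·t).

1 1/2 961/1000
2 1 9159/10000
3 3/2 8849/10000
4 2 4349/5000
5 5/2 8461/10000
6 3 329/400
s(2.5y) = (1/(8461/10000) − 1)/(5/2) = 3078/42305 ≈ 7.2757%

step 1 [0.5y] swap r/2=39/961: DF=(1 − 39/961·(0))/(1+39/961) = 961/1000 ≈ 0.961000
step 2 [1y] bond c/2=1/25: DF=(15484/15625 − 1/25·(0.961000))/(1+1/25) = 9159/10000 ≈ 0.915900
step 3 [1.5y] bond c/2=27/800: DF=(3912443/4000000 − 27/800·(0.961000+0.915900))/(1+27/800) = 8849/10000 ≈ 0.884900
step 4 [2y] swap r/2=93/2594: DF=(1 − 93/2594·(0.961000+0.915900+0.884900))/(1+93/2594) = 4349/5000 ≈ 0.869800
step 5 [2.5y] zero: DF = P = 8461/10000 ≈ 0.846100
step 6 [3y] bond c/2=7/800: DF=(3475507/4000000 − 7/800·(0.961000+0.915900+0.884900+0.869800+0.846100))/(1+7/800) = 329/400 ≈ 0.822500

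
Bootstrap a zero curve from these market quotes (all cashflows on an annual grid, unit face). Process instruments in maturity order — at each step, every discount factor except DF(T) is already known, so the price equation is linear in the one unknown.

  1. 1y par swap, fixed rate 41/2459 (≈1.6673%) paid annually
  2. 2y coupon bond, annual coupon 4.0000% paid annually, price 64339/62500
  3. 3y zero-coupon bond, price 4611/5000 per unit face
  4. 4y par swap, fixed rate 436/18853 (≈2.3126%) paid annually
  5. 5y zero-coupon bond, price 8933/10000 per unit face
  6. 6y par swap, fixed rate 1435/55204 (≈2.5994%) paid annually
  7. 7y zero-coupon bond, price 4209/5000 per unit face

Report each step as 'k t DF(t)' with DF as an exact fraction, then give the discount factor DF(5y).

step 1 [1y] swap r/1=41/2459: DF=(1 − 41/2459·(0))/(1+41/2459) = 2459/2500 ≈ 0.983600
step 2 [2y] bond c/1=1/25: DF=(64339/62500 − 1/25·(0.983600))/(1+1/25) = 119/125 ≈ 0.952000
step 3 [3y] zero: DF = P = 4611/5000 ≈ 0.922200
step 4 [4y] swap r/1=436/18853: DF=(1 − 436/18853·(0.983600+0.952000+0.922200))/(1+436/18853) = 1141/1250 ≈ 0.912800
step 5 [5y] zero: DF = P = 8933/10000 ≈ 0.893300
step 6 [6y] swap r/1=1435/55204: DF=(1 − 1435/55204·(0.983600+0.952000+0.922200+0.912800+0.893300))/(1+1435/55204) = 1713/2000 ≈ 0.856500
step 7 [7y] zero: DF = P = 4209/5000 ≈ 0.841800

1 1 2459/2500
2 2 119/125
3 3 4611/5000
4 4 1141/1250
5 5 8933/10000
6 6 1713/2000
7 7 4209/5000
DF(5y) = 8933/10000 ≈ 0.893300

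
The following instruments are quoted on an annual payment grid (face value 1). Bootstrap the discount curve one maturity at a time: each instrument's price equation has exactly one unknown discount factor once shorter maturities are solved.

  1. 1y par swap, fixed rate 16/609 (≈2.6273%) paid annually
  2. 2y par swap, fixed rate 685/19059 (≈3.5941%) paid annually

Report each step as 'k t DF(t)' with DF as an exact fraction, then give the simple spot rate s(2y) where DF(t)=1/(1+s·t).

1 1 609/625
2 2 1863/2000
s(2y) = (1/(1863/2000) − 1)/(2) = 137/3726 ≈ 3.6769%

step 1 [1y] swap r/1=16/609: DF=(1 − 16/609·(0))/(1+16/609) = 609/625 ≈ 0.974400
step 2 [2y] swap r/1=685/19059: DF=(1 − 685/19059·(0.974400))/(1+685/19059) = 1863/2000 ≈ 0.931500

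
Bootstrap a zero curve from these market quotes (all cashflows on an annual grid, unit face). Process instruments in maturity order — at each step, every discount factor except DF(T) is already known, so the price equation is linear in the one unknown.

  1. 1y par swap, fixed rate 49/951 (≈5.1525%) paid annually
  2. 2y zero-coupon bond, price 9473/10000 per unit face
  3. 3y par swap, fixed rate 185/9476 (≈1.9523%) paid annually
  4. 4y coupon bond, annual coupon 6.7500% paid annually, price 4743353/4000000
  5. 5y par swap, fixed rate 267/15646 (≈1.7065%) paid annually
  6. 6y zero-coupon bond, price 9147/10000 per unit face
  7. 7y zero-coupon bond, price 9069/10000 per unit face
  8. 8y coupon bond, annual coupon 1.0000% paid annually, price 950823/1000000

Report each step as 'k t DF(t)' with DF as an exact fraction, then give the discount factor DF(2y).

step 1 [1y] swap r/1=49/951: DF=(1 − 49/951·(0))/(1+49/951) = 951/1000 ≈ 0.951000
step 2 [2y] zero: DF = P = 9473/10000 ≈ 0.947300
step 3 [3y] swap r/1=185/9476: DF=(1 − 185/9476·(0.951000+0.947300))/(1+185/9476) = 1889/2000 ≈ 0.944500
step 4 [4y] bond c/1=27/400: DF=(4743353/4000000 − 27/400·(0.951000+0.947300+0.944500))/(1+27/400) = 9311/10000 ≈ 0.931100
step 5 [5y] swap r/1=267/15646: DF=(1 − 267/15646·(0.951000+0.947300+0.944500+0.931100))/(1+267/15646) = 9199/10000 ≈ 0.919900
step 6 [6y] zero: DF = P = 9147/10000 ≈ 0.914700
step 7 [7y] zero: DF = P = 9069/10000 ≈ 0.906900
step 8 [8y] bond c/1=1/100: DF=(950823/1000000 − 1/100·(0.951000+0.947300+0.944500+0.931100+0.919900+0.914700+0.906900))/(1+1/100) = 8769/10000 ≈ 0.876900

1 1 951/1000
2 2 9473/10000
3 3 1889/2000
4 4 9311/10000
5 5 9199/10000
6 6 9147/10000
7 7 9069/10000
8 8 8769/10000
DF(2y) = 9473/10000 ≈ 0.947300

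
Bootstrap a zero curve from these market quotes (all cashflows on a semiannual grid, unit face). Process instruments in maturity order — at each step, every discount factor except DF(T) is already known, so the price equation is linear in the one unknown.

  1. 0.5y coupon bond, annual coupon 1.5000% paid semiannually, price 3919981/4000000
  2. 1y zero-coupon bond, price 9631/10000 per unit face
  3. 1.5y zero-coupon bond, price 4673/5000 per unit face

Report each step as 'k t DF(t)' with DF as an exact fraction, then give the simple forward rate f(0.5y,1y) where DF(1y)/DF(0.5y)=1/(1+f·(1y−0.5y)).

1 1/2 9727/10000
2 1 9631/10000
3 3/2 4673/5000
f(0.5y,1y) = ((9727/10000)/(9631/10000) − 1)/(1/2) = 192/9631 ≈ 1.9936%

step 1 [0.5y] bond c/2=3/400: DF=(3919981/4000000 − 3/400·(0))/(1+3/400) = 9727/10000 ≈ 0.972700
step 2 [1y] zero: DF = P = 9631/10000 ≈ 0.963100
step 3 [1.5y] zero: DF = P = 4673/5000 ≈ 0.934600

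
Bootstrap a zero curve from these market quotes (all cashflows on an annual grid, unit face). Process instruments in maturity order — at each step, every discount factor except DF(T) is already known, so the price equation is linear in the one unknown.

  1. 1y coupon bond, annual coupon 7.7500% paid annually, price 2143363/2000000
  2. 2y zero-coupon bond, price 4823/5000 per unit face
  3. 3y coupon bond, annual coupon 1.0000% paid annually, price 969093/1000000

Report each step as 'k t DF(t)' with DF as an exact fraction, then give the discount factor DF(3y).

step 1 [1y] bond c/1=31/400: DF=(2143363/2000000 − 31/400·(0))/(1+31/400) = 4973/5000 ≈ 0.994600
step 2 [2y] zero: DF = P = 4823/5000 ≈ 0.964600
step 3 [3y] bond c/1=1/100: DF=(969093/1000000 − 1/100·(0.994600+0.964600))/(1+1/100) = 9401/10000 ≈ 0.940100

1 1 4973/5000
2 2 4823/5000
3 3 9401/10000
DF(3y) = 9401/10000 ≈ 0.940100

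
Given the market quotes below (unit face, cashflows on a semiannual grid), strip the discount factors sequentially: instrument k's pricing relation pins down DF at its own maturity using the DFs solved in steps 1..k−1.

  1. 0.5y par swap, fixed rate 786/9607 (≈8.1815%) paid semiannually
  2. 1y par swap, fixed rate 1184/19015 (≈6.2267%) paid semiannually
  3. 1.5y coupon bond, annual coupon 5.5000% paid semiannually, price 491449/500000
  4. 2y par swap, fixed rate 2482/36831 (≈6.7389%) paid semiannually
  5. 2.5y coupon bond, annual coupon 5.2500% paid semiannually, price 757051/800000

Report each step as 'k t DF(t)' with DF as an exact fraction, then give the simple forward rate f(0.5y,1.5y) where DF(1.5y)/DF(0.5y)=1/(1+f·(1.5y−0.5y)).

1 1/2 9607/10000
2 1 588/625
3 3/2 9057/10000
4 2 8759/10000
5 5/2 8279/10000
f(0.5y,1.5y) = ((9607/10000)/(9057/10000) − 1)/(1) = 550/9057 ≈ 6.0727%

step 1 [0.5y] swap r/2=393/9607: DF=(1 − 393/9607·(0))/(1+393/9607) = 9607/10000 ≈ 0.960700
step 2 [1y] swap r/2=592/19015: DF=(1 − 592/19015·(0.960700))/(1+592/19015) = 588/625 ≈ 0.940800
step 3 [1.5y] bond c/2=11/400: DF=(491449/500000 − 11/400·(0.960700+0.940800))/(1+11/400) = 9057/10000 ≈ 0.905700
step 4 [2y] swap r/2=1241/36831: DF=(1 − 1241/36831·(0.960700+0.940800+0.905700))/(1+1241/36831) = 8759/10000 ≈ 0.875900
step 5 [2.5y] bond c/2=21/800: DF=(757051/800000 − 21/800·(0.960700+0.940800+0.905700+0.875900))/(1+21/800) = 8279/10000 ≈ 0.827900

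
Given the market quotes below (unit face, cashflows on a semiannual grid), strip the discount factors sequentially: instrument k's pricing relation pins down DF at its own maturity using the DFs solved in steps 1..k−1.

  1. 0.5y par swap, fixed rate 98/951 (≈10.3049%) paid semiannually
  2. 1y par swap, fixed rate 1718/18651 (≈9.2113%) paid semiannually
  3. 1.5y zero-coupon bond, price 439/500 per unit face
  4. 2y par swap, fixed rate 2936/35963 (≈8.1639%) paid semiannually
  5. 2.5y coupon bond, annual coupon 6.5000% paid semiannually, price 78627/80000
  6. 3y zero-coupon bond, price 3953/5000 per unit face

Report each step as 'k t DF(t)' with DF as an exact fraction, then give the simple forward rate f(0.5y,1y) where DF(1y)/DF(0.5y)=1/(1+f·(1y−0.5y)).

step 1 [0.5y] swap r/2=49/951: DF=(1 − 49/951·(0))/(1+49/951) = 951/1000 ≈ 0.951000
step 2 [1y] swap r/2=859/18651: DF=(1 − 859/18651·(0.951000))/(1+859/18651) = 9141/10000 ≈ 0.914100
step 3 [1.5y] zero: DF = P = 439/500 ≈ 0.878000
step 4 [2y] swap r/2=1468/35963: DF=(1 − 1468/35963·(0.951000+0.914100+0.878000))/(1+1468/35963) = 2133/2500 ≈ 0.853200
step 5 [2.5y] bond c/2=13/400: DF=(78627/80000 − 13/400·(0.951000+0.914100+0.878000+0.853200))/(1+13/400) = 8387/10000 ≈ 0.838700
step 6 [3y] zero: DF = P = 3953/5000 ≈ 0.790600

1 1/2 951/1000
2 1 9141/10000
3 3/2 439/500
4 2 2133/2500
5 5/2 8387/10000
6 3 3953/5000
f(0.5y,1y) = ((951/1000)/(9141/10000) − 1)/(1/2) = 246/3047 ≈ 8.0735%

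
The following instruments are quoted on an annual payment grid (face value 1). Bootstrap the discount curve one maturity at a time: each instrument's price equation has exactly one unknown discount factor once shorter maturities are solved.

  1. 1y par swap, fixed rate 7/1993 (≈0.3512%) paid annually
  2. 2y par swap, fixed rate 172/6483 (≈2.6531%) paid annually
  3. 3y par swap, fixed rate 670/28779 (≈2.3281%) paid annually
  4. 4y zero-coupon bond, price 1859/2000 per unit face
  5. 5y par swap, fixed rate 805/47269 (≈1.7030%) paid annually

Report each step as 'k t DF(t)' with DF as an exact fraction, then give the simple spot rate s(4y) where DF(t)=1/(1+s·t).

1 1 1993/2000
2 2 2371/2500
3 3 933/1000
4 4 1859/2000
5 5 1839/2000
s(4y) = (1/(1859/2000) − 1)/(4) = 141/7436 ≈ 1.8962%

step 1 [1y] swap r/1=7/1993: DF=(1 − 7/1993·(0))/(1+7/1993) = 1993/2000 ≈ 0.996500
step 2 [2y] swap r/1=172/6483: DF=(1 − 172/6483·(0.996500))/(1+172/6483) = 2371/2500 ≈ 0.948400
step 3 [3y] swap r/1=670/28779: DF=(1 − 670/28779·(0.996500+0.948400))/(1+670/28779) = 933/1000 ≈ 0.933000
step 4 [4y] zero: DF = P = 1859/2000 ≈ 0.929500
step 5 [5y] swap r/1=805/47269: DF=(1 − 805/47269·(0.996500+0.948400+0.933000+0.929500))/(1+805/47269) = 1839/2000 ≈ 0.919500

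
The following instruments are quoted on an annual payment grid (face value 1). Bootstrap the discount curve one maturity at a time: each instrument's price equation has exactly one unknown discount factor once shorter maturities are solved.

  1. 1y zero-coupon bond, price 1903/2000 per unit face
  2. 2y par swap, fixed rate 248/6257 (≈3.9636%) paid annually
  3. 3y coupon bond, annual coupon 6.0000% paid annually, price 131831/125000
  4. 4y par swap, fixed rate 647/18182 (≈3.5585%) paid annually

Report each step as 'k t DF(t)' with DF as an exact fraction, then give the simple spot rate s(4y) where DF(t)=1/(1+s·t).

step 1 [1y] zero: DF = P = 1903/2000 ≈ 0.951500
step 2 [2y] swap r/1=248/6257: DF=(1 − 248/6257·(0.951500))/(1+248/6257) = 1157/1250 ≈ 0.925600
step 3 [3y] bond c/1=3/50: DF=(131831/125000 − 3/50·(0.951500+0.925600))/(1+3/50) = 8887/10000 ≈ 0.888700
step 4 [4y] swap r/1=647/18182: DF=(1 − 647/18182·(0.951500+0.925600+0.888700))/(1+647/18182) = 4353/5000 ≈ 0.870600

1 1 1903/2000
2 2 1157/1250
3 3 8887/10000
4 4 4353/5000
s(4y) = (1/(4353/5000) − 1)/(4) = 647/17412 ≈ 3.7158%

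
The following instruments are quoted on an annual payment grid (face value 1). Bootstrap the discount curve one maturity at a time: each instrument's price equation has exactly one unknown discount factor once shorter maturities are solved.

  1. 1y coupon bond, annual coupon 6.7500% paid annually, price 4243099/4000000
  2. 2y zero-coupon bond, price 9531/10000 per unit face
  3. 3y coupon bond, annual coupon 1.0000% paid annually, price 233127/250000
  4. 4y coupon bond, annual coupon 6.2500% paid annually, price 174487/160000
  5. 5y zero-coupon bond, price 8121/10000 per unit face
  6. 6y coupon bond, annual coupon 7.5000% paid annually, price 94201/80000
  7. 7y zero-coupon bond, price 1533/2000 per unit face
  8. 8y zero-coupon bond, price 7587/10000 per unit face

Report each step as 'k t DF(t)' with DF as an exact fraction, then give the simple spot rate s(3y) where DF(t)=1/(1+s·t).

1 1 9937/10000
2 2 9531/10000
3 3 113/125
4 4 8587/10000
5 5 8121/10000
6 6 7799/10000
7 7 1533/2000
8 8 7587/10000
s(3y) = (1/(113/125) − 1)/(3) = 4/113 ≈ 3.5398%

step 1 [1y] bond c/1=27/400: DF=(4243099/4000000 − 27/400·(0))/(1+27/400) = 9937/10000 ≈ 0.993700
step 2 [2y] zero: DF = P = 9531/10000 ≈ 0.953100
step 3 [3y] bond c/1=1/100: DF=(233127/250000 − 1/100·(0.993700+0.953100))/(1+1/100) = 113/125 ≈ 0.904000
step 4 [4y] bond c/1=1/16: DF=(174487/160000 − 1/16·(0.993700+0.953100+0.904000))/(1+1/16) = 8587/10000 ≈ 0.858700
step 5 [5y] zero: DF = P = 8121/10000 ≈ 0.812100
step 6 [6y] bond c/1=3/40: DF=(94201/80000 − 3/40·(0.993700+0.953100+0.904000+0.858700+0.812100))/(1+3/40) = 7799/10000 ≈ 0.779900
step 7 [7y] zero: DF = P = 1533/2000 ≈ 0.766500
step 8 [8y] zero: DF = P = 7587/10000 ≈ 0.758700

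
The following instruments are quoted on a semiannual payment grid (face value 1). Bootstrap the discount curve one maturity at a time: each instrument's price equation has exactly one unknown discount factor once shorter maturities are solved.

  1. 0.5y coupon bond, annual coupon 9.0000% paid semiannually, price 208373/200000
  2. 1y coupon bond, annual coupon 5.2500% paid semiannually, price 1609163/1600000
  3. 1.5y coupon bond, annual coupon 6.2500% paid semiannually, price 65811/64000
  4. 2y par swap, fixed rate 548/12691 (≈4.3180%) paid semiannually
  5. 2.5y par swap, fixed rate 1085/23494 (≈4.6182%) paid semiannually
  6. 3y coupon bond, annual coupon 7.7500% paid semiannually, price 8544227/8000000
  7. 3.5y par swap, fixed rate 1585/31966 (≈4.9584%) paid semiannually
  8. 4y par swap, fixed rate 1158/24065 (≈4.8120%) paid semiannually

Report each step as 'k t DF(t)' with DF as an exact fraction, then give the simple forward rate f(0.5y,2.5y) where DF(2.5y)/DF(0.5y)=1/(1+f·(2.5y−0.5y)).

1 1/2 997/1000
2 1 1909/2000
3 3/2 469/500
4 2 4589/5000
5 5/2 1783/2000
6 3 8529/10000
7 7/2 1683/2000
8 4 8263/10000
f(0.5y,2.5y) = ((997/1000)/(1783/2000) − 1)/(2) = 211/3566 ≈ 5.9170%

step 1 [0.5y] bond c/2=9/200: DF=(208373/200000 − 9/200·(0))/(1+9/200) = 997/1000 ≈ 0.997000
step 2 [1y] bond c/2=21/800: DF=(1609163/1600000 − 21/800·(0.997000))/(1+21/800) = 1909/2000 ≈ 0.954500
step 3 [1.5y] bond c/2=1/32: DF=(65811/64000 − 1/32·(0.997000+0.954500))/(1+1/32) = 469/500 ≈ 0.938000
step 4 [2y] swap r/2=274/12691: DF=(1 − 274/12691·(0.997000+0.954500+0.938000))/(1+274/12691) = 4589/5000 ≈ 0.917800
step 5 [2.5y] swap r/2=1085/46988: DF=(1 − 1085/46988·(0.997000+0.954500+0.938000+0.917800))/(1+1085/46988) = 1783/2000 ≈ 0.891500
step 6 [3y] bond c/2=31/800: DF=(8544227/8000000 − 31/800·(0.997000+0.954500+0.938000+0.917800+0.891500))/(1+31/800) = 8529/10000 ≈ 0.852900
step 7 [3.5y] swap r/2=1585/63932: DF=(1 − 1585/63932·(0.997000+0.954500+0.938000+0.917800+0.891500+0.852900))/(1+1585/63932) = 1683/2000 ≈ 0.841500
step 8 [4y] swap r/2=579/24065: DF=(1 − 579/24065·(0.997000+0.954500+0.938000+0.917800+0.891500+0.852900+0.841500))/(1+579/24065) = 8263/10000 ≈ 0.826300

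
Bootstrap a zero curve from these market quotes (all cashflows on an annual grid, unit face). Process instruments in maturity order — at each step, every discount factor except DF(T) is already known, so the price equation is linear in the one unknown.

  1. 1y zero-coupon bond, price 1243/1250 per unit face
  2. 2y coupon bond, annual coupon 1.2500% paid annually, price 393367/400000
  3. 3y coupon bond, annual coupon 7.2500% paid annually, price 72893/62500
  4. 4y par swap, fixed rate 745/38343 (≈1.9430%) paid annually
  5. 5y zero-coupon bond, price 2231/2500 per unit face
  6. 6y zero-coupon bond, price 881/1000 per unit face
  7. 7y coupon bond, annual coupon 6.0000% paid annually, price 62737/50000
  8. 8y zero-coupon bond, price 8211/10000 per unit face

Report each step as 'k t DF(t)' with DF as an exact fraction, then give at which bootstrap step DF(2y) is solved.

1 1 1243/1250
2 2 959/1000
3 3 4777/5000
4 4 1851/2000
5 5 2231/2500
6 6 881/1000
7 7 8663/10000
8 8 8211/10000
DF(2y) is solved at step 2

step 1 [1y] zero: DF = P = 1243/1250 ≈ 0.994400
step 2 [2y] bond c/1=1/80: DF=(393367/400000 − 1/80·(0.994400))/(1+1/80) = 959/1000 ≈ 0.959000
step 3 [3y] bond c/1=29/400: DF=(72893/62500 − 29/400·(0.994400+0.959000))/(1+29/400) = 4777/5000 ≈ 0.955400
step 4 [4y] swap r/1=745/38343: DF=(1 − 745/38343·(0.994400+0.959000+0.955400))/(1+745/38343) = 1851/2000 ≈ 0.925500
step 5 [5y] zero: DF = P = 2231/2500 ≈ 0.892400
step 6 [6y] zero: DF = P = 881/1000 ≈ 0.881000
step 7 [7y] bond c/1=3/50: DF=(62737/50000 − 3/50·(0.994400+0.959000+0.955400+0.925500+0.892400+0.881000))/(1+3/50) = 8663/10000 ≈ 0.866300
step 8 [8y] zero: DF = P = 8211/10000 ≈ 0.821100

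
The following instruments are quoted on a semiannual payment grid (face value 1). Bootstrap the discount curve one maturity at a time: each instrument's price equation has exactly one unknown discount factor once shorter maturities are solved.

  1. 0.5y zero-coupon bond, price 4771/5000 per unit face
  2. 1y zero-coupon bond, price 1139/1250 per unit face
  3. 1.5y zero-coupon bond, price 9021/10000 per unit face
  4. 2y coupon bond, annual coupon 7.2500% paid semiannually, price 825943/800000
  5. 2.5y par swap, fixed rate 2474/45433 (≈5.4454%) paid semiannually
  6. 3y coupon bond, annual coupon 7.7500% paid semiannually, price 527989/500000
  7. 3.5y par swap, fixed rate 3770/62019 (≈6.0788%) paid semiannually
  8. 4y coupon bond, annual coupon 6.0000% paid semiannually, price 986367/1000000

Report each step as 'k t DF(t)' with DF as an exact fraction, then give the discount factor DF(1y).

step 1 [0.5y] zero: DF = P = 4771/5000 ≈ 0.954200
step 2 [1y] zero: DF = P = 1139/1250 ≈ 0.911200
step 3 [1.5y] zero: DF = P = 9021/10000 ≈ 0.902100
step 4 [2y] bond c/2=29/800: DF=(825943/800000 − 29/800·(0.954200+0.911200+0.902100))/(1+29/800) = 1799/2000 ≈ 0.899500
step 5 [2.5y] swap r/2=1237/45433: DF=(1 − 1237/45433·(0.954200+0.911200+0.902100+0.899500))/(1+1237/45433) = 8763/10000 ≈ 0.876300
step 6 [3y] bond c/2=31/800: DF=(527989/500000 − 31/800·(0.954200+0.911200+0.902100+0.899500+0.876300))/(1+31/800) = 8471/10000 ≈ 0.847100
step 7 [3.5y] swap r/2=1885/62019: DF=(1 − 1885/62019·(0.954200+0.911200+0.902100+0.899500+0.876300+0.847100))/(1+1885/62019) = 1623/2000 ≈ 0.811500
step 8 [4y] bond c/2=3/100: DF=(986367/1000000 − 3/100·(0.954200+0.911200+0.902100+0.899500+0.876300+0.847100+0.811500))/(1+3/100) = 777/1000 ≈ 0.777000

1 1/2 4771/5000
2 1 1139/1250
3 3/2 9021/10000
4 2 1799/2000
5 5/2 8763/10000
6 3 8471/10000
7 7/2 1623/2000
8 4 777/1000
DF(1y) = 1139/1250 ≈ 0.911200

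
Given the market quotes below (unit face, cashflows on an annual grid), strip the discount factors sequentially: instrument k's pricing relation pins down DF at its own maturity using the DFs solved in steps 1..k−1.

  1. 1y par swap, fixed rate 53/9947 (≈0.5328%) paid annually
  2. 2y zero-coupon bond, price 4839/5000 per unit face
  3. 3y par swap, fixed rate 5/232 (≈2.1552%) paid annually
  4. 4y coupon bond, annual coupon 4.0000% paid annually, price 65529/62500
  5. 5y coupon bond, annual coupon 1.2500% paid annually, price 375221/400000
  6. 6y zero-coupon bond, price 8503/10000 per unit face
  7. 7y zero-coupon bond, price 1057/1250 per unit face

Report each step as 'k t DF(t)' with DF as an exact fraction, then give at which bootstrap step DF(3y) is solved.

step 1 [1y] swap r/1=53/9947: DF=(1 − 53/9947·(0))/(1+53/9947) = 9947/10000 ≈ 0.994700
step 2 [2y] zero: DF = P = 4839/5000 ≈ 0.967800
step 3 [3y] swap r/1=5/232: DF=(1 − 5/232·(0.994700+0.967800))/(1+5/232) = 15/16 ≈ 0.937500
step 4 [4y] bond c/1=1/25: DF=(65529/62500 − 1/25·(0.994700+0.967800+0.937500))/(1+1/25) = 4483/5000 ≈ 0.896600
step 5 [5y] bond c/1=1/80: DF=(375221/400000 − 1/80·(0.994700+0.967800+0.937500+0.896600))/(1+1/80) = 2199/2500 ≈ 0.879600
step 6 [6y] zero: DF = P = 8503/10000 ≈ 0.850300
step 7 [7y] zero: DF = P = 1057/1250 ≈ 0.845600

1 1 9947/10000
2 2 4839/5000
3 3 15/16
4 4 4483/5000
5 5 2199/2500
6 6 8503/10000
7 7 1057/1250
DF(3y) is solved at step 3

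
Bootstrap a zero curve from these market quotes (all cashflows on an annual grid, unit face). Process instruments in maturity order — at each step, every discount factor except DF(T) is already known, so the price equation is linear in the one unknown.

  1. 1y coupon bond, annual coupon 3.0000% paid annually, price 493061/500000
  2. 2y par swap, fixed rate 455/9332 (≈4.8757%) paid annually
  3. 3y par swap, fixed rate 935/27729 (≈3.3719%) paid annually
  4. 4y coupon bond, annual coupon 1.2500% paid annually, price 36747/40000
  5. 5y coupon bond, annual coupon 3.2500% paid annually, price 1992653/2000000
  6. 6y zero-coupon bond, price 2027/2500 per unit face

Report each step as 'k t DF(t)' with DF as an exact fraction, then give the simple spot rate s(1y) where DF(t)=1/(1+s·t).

1 1 4787/5000
2 2 909/1000
3 3 1813/2000
4 4 8731/10000
5 5 4251/5000
6 6 2027/2500
s(1y) = (1/(4787/5000) − 1)/(1) = 213/4787 ≈ 4.4496%

step 1 [1y] bond c/1=3/100: DF=(493061/500000 − 3/100·(0))/(1+3/100) = 4787/5000 ≈ 0.957400
step 2 [2y] swap r/1=455/9332: DF=(1 − 455/9332·(0.957400))/(1+455/9332) = 909/1000 ≈ 0.909000
step 3 [3y] swap r/1=935/27729: DF=(1 − 935/27729·(0.957400+0.909000))/(1+935/27729) = 1813/2000 ≈ 0.906500
step 4 [4y] bond c/1=1/80: DF=(36747/40000 − 1/80·(0.957400+0.909000+0.906500))/(1+1/80) = 8731/10000 ≈ 0.873100
step 5 [5y] bond c/1=13/400: DF=(1992653/2000000 − 13/400·(0.957400+0.909000+0.906500+0.873100))/(1+13/400) = 4251/5000 ≈ 0.850200
step 6 [6y] zero: DF = P = 2027/2500 ≈ 0.810800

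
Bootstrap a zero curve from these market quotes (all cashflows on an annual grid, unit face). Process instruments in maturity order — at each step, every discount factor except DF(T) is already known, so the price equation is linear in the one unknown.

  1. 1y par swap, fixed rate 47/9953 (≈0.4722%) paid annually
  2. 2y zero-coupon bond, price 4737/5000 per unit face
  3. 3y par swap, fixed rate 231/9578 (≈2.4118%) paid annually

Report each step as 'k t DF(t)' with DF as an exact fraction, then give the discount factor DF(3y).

step 1 [1y] swap r/1=47/9953: DF=(1 − 47/9953·(0))/(1+47/9953) = 9953/10000 ≈ 0.995300
step 2 [2y] zero: DF = P = 4737/5000 ≈ 0.947400
step 3 [3y] swap r/1=231/9578: DF=(1 − 231/9578·(0.995300+0.947400))/(1+231/9578) = 9307/10000 ≈ 0.930700

1 1 9953/10000
2 2 4737/5000
3 3 9307/10000
DF(3y) = 9307/10000 ≈ 0.930700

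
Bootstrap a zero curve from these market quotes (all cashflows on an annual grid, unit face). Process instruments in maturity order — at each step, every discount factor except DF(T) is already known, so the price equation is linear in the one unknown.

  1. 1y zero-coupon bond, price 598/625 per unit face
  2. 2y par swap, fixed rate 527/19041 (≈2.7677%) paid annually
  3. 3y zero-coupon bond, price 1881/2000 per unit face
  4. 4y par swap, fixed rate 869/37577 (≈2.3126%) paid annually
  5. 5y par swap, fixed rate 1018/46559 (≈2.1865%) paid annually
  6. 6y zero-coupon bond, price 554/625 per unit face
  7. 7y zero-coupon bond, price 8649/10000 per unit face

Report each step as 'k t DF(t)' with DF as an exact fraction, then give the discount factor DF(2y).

1 1 598/625
2 2 9473/10000
3 3 1881/2000
4 4 9131/10000
5 5 4491/5000
6 6 554/625
7 7 8649/10000
DF(2y) = 9473/10000 ≈ 0.947300

step 1 [1y] zero: DF = P = 598/625 ≈ 0.956800
step 2 [2y] swap r/1=527/19041: DF=(1 − 527/19041·(0.956800))/(1+527/19041) = 9473/10000 ≈ 0.947300
step 3 [3y] zero: DF = P = 1881/2000 ≈ 0.940500
step 4 [4y] swap r/1=869/37577: DF=(1 − 869/37577·(0.956800+0.947300+0.940500))/(1+869/37577) = 9131/10000 ≈ 0.913100
step 5 [5y] swap r/1=1018/46559: DF=(1 − 1018/46559·(0.956800+0.947300+0.940500+0.913100))/(1+1018/46559) = 4491/5000 ≈ 0.898200
step 6 [6y] zero: DF = P = 554/625 ≈ 0.886400
step 7 [7y] zero: DF = P = 8649/10000 ≈ 0.864900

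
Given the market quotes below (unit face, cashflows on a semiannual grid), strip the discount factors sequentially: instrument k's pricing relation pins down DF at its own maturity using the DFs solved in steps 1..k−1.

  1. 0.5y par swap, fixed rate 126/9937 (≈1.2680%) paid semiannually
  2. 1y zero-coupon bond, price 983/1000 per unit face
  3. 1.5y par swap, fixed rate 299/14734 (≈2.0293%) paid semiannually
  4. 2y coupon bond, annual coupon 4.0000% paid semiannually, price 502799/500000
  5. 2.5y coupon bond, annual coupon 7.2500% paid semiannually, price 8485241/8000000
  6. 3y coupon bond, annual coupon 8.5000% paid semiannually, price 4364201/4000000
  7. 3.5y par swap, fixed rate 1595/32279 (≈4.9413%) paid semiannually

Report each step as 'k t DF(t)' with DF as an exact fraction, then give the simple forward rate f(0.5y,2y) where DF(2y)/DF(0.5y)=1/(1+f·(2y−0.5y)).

step 1 [0.5y] swap r/2=63/9937: DF=(1 − 63/9937·(0))/(1+63/9937) = 9937/10000 ≈ 0.993700
step 2 [1y] zero: DF = P = 983/1000 ≈ 0.983000
step 3 [1.5y] swap r/2=299/29468: DF=(1 − 299/29468·(0.993700+0.983000))/(1+299/29468) = 9701/10000 ≈ 0.970100
step 4 [2y] bond c/2=1/50: DF=(502799/500000 − 1/50·(0.993700+0.983000+0.970100))/(1+1/50) = 9281/10000 ≈ 0.928100
step 5 [2.5y] bond c/2=29/800: DF=(8485241/8000000 − 29/800·(0.993700+0.983000+0.970100+0.928100))/(1+29/800) = 111/125 ≈ 0.888000
step 6 [3y] bond c/2=17/400: DF=(4364201/4000000 − 17/400·(0.993700+0.983000+0.970100+0.928100+0.888000))/(1+17/400) = 2131/2500 ≈ 0.852400
step 7 [3.5y] swap r/2=1595/64558: DF=(1 − 1595/64558·(0.993700+0.983000+0.970100+0.928100+0.888000+0.852400))/(1+1595/64558) = 1681/2000 ≈ 0.840500

1 1/2 9937/10000
2 1 983/1000
3 3/2 9701/10000
4 2 9281/10000
5 5/2 111/125
6 3 2131/2500
7 7/2 1681/2000
f(0.5y,2y) = ((9937/10000)/(9281/10000) − 1)/(3/2) = 1312/27843 ≈ 4.7121%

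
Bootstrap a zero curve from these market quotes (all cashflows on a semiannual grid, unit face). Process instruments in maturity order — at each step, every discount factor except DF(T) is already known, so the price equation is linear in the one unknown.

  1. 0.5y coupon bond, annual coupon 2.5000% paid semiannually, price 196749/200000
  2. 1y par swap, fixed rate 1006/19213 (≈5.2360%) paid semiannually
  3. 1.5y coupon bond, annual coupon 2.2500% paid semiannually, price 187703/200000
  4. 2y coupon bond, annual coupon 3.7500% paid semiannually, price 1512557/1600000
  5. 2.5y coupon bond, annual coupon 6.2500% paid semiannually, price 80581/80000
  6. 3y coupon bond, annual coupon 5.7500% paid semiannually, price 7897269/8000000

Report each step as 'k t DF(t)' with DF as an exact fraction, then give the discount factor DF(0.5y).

step 1 [0.5y] bond c/2=1/80: DF=(196749/200000 − 1/80·(0))/(1+1/80) = 2429/2500 ≈ 0.971600
step 2 [1y] swap r/2=503/19213: DF=(1 − 503/19213·(0.971600))/(1+503/19213) = 9497/10000 ≈ 0.949700
step 3 [1.5y] bond c/2=9/800: DF=(187703/200000 − 9/800·(0.971600+0.949700))/(1+9/800) = 9067/10000 ≈ 0.906700
step 4 [2y] bond c/2=3/160: DF=(1512557/1600000 − 3/160·(0.971600+0.949700+0.906700))/(1+3/160) = 8759/10000 ≈ 0.875900
step 5 [2.5y] bond c/2=1/32: DF=(80581/80000 − 1/32·(0.971600+0.949700+0.906700+0.875900))/(1+1/32) = 1729/2000 ≈ 0.864500
step 6 [3y] bond c/2=23/800: DF=(7897269/8000000 − 23/800·(0.971600+0.949700+0.906700+0.875900+0.864500))/(1+23/800) = 8319/10000 ≈ 0.831900

1 1/2 2429/2500
2 1 9497/10000
3 3/2 9067/10000
4 2 8759/10000
5 5/2 1729/2000
6 3 8319/10000
DF(0.5y) = 2429/2500 ≈ 0.971600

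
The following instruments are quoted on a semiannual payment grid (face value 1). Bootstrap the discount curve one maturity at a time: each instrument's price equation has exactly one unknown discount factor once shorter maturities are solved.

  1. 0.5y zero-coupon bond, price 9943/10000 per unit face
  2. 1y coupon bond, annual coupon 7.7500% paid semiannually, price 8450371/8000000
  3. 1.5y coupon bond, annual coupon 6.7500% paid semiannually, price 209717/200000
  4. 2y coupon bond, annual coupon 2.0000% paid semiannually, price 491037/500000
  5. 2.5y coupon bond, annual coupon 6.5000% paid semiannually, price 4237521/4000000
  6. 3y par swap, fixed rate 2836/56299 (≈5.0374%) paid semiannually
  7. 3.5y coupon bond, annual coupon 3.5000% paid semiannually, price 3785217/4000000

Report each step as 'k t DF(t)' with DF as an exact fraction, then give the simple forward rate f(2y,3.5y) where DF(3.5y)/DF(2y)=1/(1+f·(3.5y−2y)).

step 1 [0.5y] zero: DF = P = 9943/10000 ≈ 0.994300
step 2 [1y] bond c/2=31/800: DF=(8450371/8000000 − 31/800·(0.994300))/(1+31/800) = 4899/5000 ≈ 0.979800
step 3 [1.5y] bond c/2=27/800: DF=(209717/200000 − 27/800·(0.994300+0.979800))/(1+27/800) = 9499/10000 ≈ 0.949900
step 4 [2y] bond c/2=1/100: DF=(491037/500000 − 1/100·(0.994300+0.979800+0.949900))/(1+1/100) = 4717/5000 ≈ 0.943400
step 5 [2.5y] bond c/2=13/400: DF=(4237521/4000000 − 13/400·(0.994300+0.979800+0.949900+0.943400))/(1+13/400) = 9043/10000 ≈ 0.904300
step 6 [3y] swap r/2=1418/56299: DF=(1 − 1418/56299·(0.994300+0.979800+0.949900+0.943400+0.904300))/(1+1418/56299) = 4291/5000 ≈ 0.858200
step 7 [3.5y] bond c/2=7/400: DF=(3785217/4000000 − 7/400·(0.994300+0.979800+0.949900+0.943400+0.904300+0.858200))/(1+7/400) = 2083/2500 ≈ 0.833200

1 1/2 9943/10000
2 1 4899/5000
3 3/2 9499/10000
4 2 4717/5000
5 5/2 9043/10000
6 3 4291/5000
7 7/2 2083/2500
f(2y,3.5y) = ((4717/5000)/(2083/2500) − 1)/(3/2) = 551/6249 ≈ 8.8174%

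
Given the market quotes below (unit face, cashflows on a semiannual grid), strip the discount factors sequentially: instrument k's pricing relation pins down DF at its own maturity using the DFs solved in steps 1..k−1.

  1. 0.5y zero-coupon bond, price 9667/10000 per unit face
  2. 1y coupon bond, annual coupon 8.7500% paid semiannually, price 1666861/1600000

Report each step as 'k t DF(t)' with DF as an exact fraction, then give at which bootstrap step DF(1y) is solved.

step 1 [0.5y] zero: DF = P = 9667/10000 ≈ 0.966700
step 2 [1y] bond c/2=7/160: DF=(1666861/1600000 − 7/160·(0.966700))/(1+7/160) = 1197/1250 ≈ 0.957600

1 1/2 9667/10000
2 1 1197/1250
DF(1y) is solved at step 2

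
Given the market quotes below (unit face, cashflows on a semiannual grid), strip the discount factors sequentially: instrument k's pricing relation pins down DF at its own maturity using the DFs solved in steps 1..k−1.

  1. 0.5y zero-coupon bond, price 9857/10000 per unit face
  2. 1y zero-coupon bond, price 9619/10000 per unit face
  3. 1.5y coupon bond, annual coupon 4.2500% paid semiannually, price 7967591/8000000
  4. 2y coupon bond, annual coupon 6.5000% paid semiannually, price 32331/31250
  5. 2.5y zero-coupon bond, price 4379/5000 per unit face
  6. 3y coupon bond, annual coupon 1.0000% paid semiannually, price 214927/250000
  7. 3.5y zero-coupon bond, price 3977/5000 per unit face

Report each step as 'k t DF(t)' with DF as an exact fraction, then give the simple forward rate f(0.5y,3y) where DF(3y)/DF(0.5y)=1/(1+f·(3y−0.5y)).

1 1/2 9857/10000
2 1 9619/10000
3 3/2 9347/10000
4 2 9113/10000
5 5/2 4379/5000
6 3 4161/5000
7 7/2 3977/5000
f(0.5y,3y) = ((9857/10000)/(4161/5000) − 1)/(5/2) = 307/4161 ≈ 7.3780%

step 1 [0.5y] zero: DF = P = 9857/10000 ≈ 0.985700
step 2 [1y] zero: DF = P = 9619/10000 ≈ 0.961900
step 3 [1.5y] bond c/2=17/800: DF=(7967591/8000000 − 17/800·(0.985700+0.961900))/(1+17/800) = 9347/10000 ≈ 0.934700
step 4 [2y] bond c/2=13/400: DF=(32331/31250 − 13/400·(0.985700+0.961900+0.934700))/(1+13/400) = 9113/10000 ≈ 0.911300
step 5 [2.5y] zero: DF = P = 4379/5000 ≈ 0.875800
step 6 [3y] bond c/2=1/200: DF=(214927/250000 − 1/200·(0.985700+0.961900+0.934700+0.911300+0.875800))/(1+1/200) = 4161/5000 ≈ 0.832200
step 7 [3.5y] zero: DF = P = 3977/5000 ≈ 0.795400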